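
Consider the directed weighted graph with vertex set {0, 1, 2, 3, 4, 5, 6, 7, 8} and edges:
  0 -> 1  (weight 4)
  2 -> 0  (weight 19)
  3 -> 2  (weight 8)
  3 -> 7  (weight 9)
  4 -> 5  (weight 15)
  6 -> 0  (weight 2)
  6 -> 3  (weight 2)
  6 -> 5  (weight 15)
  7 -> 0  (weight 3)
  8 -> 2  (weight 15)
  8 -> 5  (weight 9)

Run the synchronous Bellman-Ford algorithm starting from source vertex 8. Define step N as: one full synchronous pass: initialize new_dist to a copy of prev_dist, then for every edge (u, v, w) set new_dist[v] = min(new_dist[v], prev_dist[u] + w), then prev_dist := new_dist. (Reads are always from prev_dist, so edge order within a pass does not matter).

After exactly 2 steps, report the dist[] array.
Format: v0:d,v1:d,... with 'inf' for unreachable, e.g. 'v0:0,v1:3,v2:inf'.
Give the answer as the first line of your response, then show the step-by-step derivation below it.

v0:34,v1:inf,v2:15,v3:inf,v4:inf,v5:9,v6:inf,v7:inf,v8:0

step 1: dist = v0:inf,v1:inf,v2:15,v3:inf,v4:inf,v5:9,v6:inf,v7:inf,v8:0
step 2: dist = v0:34,v1:inf,v2:15,v3:inf,v4:inf,v5:9,v6:inf,v7:inf,v8:0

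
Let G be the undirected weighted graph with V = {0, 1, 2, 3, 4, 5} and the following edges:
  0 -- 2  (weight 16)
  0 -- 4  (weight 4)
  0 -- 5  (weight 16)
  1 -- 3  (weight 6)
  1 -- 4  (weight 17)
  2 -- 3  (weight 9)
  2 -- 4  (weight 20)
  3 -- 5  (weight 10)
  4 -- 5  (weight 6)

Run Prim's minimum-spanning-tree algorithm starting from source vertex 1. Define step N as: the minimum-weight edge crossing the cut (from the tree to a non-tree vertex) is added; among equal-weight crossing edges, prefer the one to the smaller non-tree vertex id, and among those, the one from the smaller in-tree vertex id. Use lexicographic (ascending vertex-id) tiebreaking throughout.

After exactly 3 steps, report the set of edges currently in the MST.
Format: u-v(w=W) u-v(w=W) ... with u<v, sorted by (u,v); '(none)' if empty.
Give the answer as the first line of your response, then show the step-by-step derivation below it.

1-3(w=6) 2-3(w=9) 3-5(w=10)

step 1: add edge 1-3 (w=6); MST = {1-3(w=6)}
step 2: add edge 2-3 (w=9); MST = {1-3(w=6) 2-3(w=9)}
step 3: add edge 3-5 (w=10); MST = {1-3(w=6) 2-3(w=9) 3-5(w=10)}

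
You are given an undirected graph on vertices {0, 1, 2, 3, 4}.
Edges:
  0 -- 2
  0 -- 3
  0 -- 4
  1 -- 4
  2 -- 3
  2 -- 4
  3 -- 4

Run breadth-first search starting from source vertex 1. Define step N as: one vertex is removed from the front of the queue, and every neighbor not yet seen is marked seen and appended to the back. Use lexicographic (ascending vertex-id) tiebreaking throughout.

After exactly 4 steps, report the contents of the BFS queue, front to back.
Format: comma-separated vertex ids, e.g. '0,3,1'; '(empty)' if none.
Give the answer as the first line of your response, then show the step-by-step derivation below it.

3

step 1: dequeue 1; queue=[4]; order=1
step 2: dequeue 4; queue=[0,2,3]; order=1,4
step 3: dequeue 0; queue=[2,3]; order=1,4,0
step 4: dequeue 2; queue=[3]; order=1,4,0,2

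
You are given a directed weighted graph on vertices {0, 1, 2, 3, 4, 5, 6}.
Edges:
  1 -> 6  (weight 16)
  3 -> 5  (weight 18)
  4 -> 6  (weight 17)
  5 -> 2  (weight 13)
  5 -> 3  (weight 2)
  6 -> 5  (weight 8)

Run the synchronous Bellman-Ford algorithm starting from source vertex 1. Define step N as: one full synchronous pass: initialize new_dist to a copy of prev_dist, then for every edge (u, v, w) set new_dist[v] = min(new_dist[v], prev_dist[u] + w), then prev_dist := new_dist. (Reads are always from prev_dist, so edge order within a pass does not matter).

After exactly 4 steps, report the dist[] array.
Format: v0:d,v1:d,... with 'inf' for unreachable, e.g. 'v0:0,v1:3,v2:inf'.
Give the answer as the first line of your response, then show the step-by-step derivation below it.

v0:inf,v1:0,v2:37,v3:26,v4:inf,v5:24,v6:16

step 1: dist = v0:inf,v1:0,v2:inf,v3:inf,v4:inf,v5:inf,v6:16
step 2: dist = v0:inf,v1:0,v2:inf,v3:inf,v4:inf,v5:24,v6:16
step 3: dist = v0:inf,v1:0,v2:37,v3:26,v4:inf,v5:24,v6:16
step 4: dist = v0:inf,v1:0,v2:37,v3:26,v4:inf,v5:24,v6:16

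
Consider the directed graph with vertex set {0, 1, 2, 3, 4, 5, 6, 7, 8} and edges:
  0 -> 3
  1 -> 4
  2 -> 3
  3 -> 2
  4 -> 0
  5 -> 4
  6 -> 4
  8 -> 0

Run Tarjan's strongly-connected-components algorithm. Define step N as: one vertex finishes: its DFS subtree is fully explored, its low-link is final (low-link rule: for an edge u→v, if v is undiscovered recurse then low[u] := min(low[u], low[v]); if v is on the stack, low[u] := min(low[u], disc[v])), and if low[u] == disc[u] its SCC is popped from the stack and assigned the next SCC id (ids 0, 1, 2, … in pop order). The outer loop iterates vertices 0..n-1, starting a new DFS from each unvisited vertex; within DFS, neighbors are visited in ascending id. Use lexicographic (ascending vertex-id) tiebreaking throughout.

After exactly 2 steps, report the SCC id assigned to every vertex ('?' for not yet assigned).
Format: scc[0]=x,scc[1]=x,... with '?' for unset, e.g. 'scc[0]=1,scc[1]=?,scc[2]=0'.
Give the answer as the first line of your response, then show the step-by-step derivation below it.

scc[0]=?,scc[1]=?,scc[2]=0,scc[3]=0,scc[4]=?,scc[5]=?,scc[6]=?,scc[7]=?,scc[8]=?

step 1: low=(low[0]=0,low[1]=?,low[2]=1,low[3]=1,low[4]=?,low[5]=?,low[6]=?,low[7]=?,low[8]=?); scc=(scc[0]=?,scc[1]=?,scc[2]=?,scc[3]=?,scc[4]=?,scc[5]=?,scc[6]=?,scc[7]=?,scc[8]=?)
step 2: low=(low[0]=0,low[1]=?,low[2]=1,low[3]=1,low[4]=?,low[5]=?,low[6]=?,low[7]=?,low[8]=?); scc=(scc[0]=?,scc[1]=?,scc[2]=0,scc[3]=0,scc[4]=?,scc[5]=?,scc[6]=?,scc[7]=?,scc[8]=?)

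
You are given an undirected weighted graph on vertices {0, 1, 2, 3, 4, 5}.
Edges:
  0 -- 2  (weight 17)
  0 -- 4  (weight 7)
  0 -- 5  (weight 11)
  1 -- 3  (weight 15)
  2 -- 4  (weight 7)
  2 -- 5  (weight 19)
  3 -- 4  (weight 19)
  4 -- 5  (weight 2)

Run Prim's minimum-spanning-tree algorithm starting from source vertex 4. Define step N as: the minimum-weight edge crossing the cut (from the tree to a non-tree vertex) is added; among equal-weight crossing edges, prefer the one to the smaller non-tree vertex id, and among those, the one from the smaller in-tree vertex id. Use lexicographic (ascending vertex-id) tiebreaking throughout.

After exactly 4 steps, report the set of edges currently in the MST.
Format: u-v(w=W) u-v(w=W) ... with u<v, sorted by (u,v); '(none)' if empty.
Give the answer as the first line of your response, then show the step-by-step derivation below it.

0-4(w=7) 2-4(w=7) 3-4(w=19) 4-5(w=2)

step 1: add edge 4-5 (w=2); MST = {4-5(w=2)}
step 2: add edge 0-4 (w=7); MST = {0-4(w=7) 4-5(w=2)}
step 3: add edge 2-4 (w=7); MST = {0-4(w=7) 2-4(w=7) 4-5(w=2)}
step 4: add edge 3-4 (w=19); MST = {0-4(w=7) 2-4(w=7) 3-4(w=19) 4-5(w=2)}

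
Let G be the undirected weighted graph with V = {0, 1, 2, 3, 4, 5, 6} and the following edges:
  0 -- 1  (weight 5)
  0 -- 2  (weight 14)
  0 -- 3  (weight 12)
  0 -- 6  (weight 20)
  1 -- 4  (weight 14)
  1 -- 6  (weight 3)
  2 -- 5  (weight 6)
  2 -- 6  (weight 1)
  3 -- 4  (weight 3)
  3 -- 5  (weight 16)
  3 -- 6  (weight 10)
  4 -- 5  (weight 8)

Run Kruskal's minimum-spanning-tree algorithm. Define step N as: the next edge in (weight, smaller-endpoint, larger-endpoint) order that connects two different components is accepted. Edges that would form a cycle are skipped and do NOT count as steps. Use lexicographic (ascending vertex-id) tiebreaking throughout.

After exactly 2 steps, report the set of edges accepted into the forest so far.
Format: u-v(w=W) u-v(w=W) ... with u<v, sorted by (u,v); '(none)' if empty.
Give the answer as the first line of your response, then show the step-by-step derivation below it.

1-6(w=3) 2-6(w=1)

step 1: add edge 2-6 (w=1); MST = {2-6(w=1)}
step 2: add edge 1-6 (w=3); MST = {1-6(w=3) 2-6(w=1)}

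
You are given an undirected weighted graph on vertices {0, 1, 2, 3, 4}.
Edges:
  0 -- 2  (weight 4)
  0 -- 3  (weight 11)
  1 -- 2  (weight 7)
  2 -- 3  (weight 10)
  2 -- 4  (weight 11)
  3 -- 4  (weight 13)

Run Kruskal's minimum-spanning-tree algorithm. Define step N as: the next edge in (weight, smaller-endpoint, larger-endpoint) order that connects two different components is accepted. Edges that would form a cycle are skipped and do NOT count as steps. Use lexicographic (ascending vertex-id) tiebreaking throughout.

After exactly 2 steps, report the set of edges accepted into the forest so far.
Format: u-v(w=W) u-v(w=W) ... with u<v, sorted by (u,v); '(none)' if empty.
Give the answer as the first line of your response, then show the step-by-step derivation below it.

0-2(w=4) 1-2(w=7)

step 1: add edge 0-2 (w=4); MST = {0-2(w=4)}
step 2: add edge 1-2 (w=7); MST = {0-2(w=4) 1-2(w=7)}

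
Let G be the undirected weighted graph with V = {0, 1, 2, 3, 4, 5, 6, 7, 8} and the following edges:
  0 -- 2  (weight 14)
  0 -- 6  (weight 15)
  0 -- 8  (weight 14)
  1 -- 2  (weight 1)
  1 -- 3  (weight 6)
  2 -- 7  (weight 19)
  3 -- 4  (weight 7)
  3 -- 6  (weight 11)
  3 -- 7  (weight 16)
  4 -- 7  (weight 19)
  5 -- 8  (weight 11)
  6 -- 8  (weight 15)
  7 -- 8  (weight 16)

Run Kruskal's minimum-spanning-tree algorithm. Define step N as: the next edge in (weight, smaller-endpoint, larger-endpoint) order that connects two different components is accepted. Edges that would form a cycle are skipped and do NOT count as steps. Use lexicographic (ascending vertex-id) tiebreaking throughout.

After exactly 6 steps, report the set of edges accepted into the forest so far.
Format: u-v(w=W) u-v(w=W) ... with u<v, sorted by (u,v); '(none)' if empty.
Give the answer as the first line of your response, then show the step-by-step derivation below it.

0-2(w=14) 1-2(w=1) 1-3(w=6) 3-4(w=7) 3-6(w=11) 5-8(w=11)

step 1: add edge 1-2 (w=1); MST = {1-2(w=1)}
step 2: add edge 1-3 (w=6); MST = {1-2(w=1) 1-3(w=6)}
step 3: add edge 3-4 (w=7); MST = {1-2(w=1) 1-3(w=6) 3-4(w=7)}
step 4: add edge 3-6 (w=11); MST = {1-2(w=1) 1-3(w=6) 3-4(w=7) 3-6(w=11)}
step 5: add edge 5-8 (w=11); MST = {1-2(w=1) 1-3(w=6) 3-4(w=7) 3-6(w=11) 5-8(w=11)}
step 6: add edge 0-2 (w=14); MST = {0-2(w=14) 1-2(w=1) 1-3(w=6) 3-4(w=7) 3-6(w=11) 5-8(w=11)}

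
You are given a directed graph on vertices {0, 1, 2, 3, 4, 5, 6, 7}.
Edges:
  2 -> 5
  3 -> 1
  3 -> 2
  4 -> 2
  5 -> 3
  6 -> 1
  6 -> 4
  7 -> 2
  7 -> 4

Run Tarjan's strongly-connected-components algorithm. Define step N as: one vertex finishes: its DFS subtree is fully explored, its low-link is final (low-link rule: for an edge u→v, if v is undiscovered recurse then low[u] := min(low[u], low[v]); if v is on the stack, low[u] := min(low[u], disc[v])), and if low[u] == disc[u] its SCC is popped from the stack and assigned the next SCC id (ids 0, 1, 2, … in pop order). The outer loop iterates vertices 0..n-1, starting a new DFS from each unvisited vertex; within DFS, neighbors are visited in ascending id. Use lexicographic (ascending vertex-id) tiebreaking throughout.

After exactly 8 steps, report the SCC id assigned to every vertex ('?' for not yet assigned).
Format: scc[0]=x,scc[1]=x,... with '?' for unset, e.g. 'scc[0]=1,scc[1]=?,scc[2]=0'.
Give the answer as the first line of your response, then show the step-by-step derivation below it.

scc[0]=0,scc[1]=1,scc[2]=2,scc[3]=2,scc[4]=3,scc[5]=2,scc[6]=4,scc[7]=5

step 1: low=(low[0]=0,low[1]=?,low[2]=?,low[3]=?,low[4]=?,low[5]=?,low[6]=?,low[7]=?); scc=(scc[0]=0,scc[1]=?,scc[2]=?,scc[3]=?,scc[4]=?,scc[5]=?,scc[6]=?,scc[7]=?)
step 2: low=(low[0]=0,low[1]=1,low[2]=?,low[3]=?,low[4]=?,low[5]=?,low[6]=?,low[7]=?); scc=(scc[0]=0,scc[1]=1,scc[2]=?,scc[3]=?,scc[4]=?,scc[5]=?,scc[6]=?,scc[7]=?)
step 3: low=(low[0]=0,low[1]=1,low[2]=2,low[3]=2,low[4]=?,low[5]=3,low[6]=?,low[7]=?); scc=(scc[0]=0,scc[1]=1,scc[2]=?,scc[3]=?,scc[4]=?,scc[5]=?,scc[6]=?,scc[7]=?)
step 4: low=(low[0]=0,low[1]=1,low[2]=2,low[3]=2,low[4]=?,low[5]=2,low[6]=?,low[7]=?); scc=(scc[0]=0,scc[1]=1,scc[2]=?,scc[3]=?,scc[4]=?,scc[5]=?,scc[6]=?,scc[7]=?)
step 5: low=(low[0]=0,low[1]=1,low[2]=2,low[3]=2,low[4]=?,low[5]=2,low[6]=?,low[7]=?); scc=(scc[0]=0,scc[1]=1,scc[2]=2,scc[3]=2,scc[4]=?,scc[5]=2,scc[6]=?,scc[7]=?)
step 6: low=(low[0]=0,low[1]=1,low[2]=2,low[3]=2,low[4]=5,low[5]=2,low[6]=?,low[7]=?); scc=(scc[0]=0,scc[1]=1,scc[2]=2,scc[3]=2,scc[4]=3,scc[5]=2,scc[6]=?,scc[7]=?)
step 7: low=(low[0]=0,low[1]=1,low[2]=2,low[3]=2,low[4]=5,low[5]=2,low[6]=6,low[7]=?); scc=(scc[0]=0,scc[1]=1,scc[2]=2,scc[3]=2,scc[4]=3,scc[5]=2,scc[6]=4,scc[7]=?)
step 8: low=(low[0]=0,low[1]=1,low[2]=2,low[3]=2,low[4]=5,low[5]=2,low[6]=6,low[7]=7); scc=(scc[0]=0,scc[1]=1,scc[2]=2,scc[3]=2,scc[4]=3,scc[5]=2,scc[6]=4,scc[7]=5)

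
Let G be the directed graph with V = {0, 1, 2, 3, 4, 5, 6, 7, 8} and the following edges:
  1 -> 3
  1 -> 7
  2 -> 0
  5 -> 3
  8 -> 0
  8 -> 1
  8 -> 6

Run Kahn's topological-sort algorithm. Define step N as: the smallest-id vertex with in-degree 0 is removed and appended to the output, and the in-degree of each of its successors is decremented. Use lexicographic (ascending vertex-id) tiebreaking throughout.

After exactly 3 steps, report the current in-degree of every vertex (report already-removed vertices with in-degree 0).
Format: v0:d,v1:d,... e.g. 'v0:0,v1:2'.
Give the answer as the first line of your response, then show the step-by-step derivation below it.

v0:1,v1:1,v2:0,v3:1,v4:0,v5:0,v6:1,v7:1,v8:0

step 1: output 2; order=[2]; indeg=(1,1,0,2,0,0,1,1,0)
step 2: output 4; order=[2,4]; indeg=(1,1,0,2,0,0,1,1,0)
step 3: output 5; order=[2,4,5]; indeg=(1,1,0,1,0,0,1,1,0)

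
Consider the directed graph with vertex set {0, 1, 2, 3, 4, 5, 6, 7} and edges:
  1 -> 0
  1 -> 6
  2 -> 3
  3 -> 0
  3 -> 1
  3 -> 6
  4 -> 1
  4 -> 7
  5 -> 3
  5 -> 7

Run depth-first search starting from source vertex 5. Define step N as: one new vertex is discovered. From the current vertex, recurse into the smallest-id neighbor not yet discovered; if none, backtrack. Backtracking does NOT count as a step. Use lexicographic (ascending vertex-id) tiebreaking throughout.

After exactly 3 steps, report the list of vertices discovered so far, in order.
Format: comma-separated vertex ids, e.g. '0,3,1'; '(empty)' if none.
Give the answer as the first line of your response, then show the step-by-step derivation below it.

5,3,0

step 1: discover 5; path=5; order=5
step 2: discover 3; path=5>3; order=5,3
step 3: discover 0; path=5>3>0; order=5,3,0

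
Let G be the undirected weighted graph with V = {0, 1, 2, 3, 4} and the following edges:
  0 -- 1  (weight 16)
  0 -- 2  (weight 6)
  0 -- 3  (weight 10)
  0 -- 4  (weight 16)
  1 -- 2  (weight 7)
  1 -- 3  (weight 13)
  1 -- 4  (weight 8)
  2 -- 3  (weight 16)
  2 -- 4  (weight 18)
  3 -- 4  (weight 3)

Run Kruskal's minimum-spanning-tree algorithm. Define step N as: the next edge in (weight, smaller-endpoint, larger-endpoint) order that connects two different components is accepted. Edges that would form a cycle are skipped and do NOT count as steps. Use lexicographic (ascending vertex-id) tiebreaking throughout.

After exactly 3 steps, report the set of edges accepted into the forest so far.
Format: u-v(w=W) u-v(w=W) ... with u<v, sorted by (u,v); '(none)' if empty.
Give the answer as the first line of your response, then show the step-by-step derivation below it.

0-2(w=6) 1-2(w=7) 3-4(w=3)

step 1: add edge 3-4 (w=3); MST = {3-4(w=3)}
step 2: add edge 0-2 (w=6); MST = {0-2(w=6) 3-4(w=3)}
step 3: add edge 1-2 (w=7); MST = {0-2(w=6) 1-2(w=7) 3-4(w=3)}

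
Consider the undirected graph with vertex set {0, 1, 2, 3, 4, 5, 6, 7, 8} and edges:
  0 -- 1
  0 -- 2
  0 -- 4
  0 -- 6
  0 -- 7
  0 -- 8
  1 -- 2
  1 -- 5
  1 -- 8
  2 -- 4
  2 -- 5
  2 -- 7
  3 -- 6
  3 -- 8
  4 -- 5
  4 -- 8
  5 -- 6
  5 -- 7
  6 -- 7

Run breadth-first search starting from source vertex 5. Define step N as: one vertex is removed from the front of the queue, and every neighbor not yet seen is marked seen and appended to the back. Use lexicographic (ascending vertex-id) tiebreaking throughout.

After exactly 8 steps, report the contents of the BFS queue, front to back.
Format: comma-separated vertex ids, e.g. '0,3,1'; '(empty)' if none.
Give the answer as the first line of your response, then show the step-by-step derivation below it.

3

step 1: dequeue 5; queue=[1,2,4,6,7]; order=5
step 2: dequeue 1; queue=[2,4,6,7,0,8]; order=5,1
step 3: dequeue 2; queue=[4,6,7,0,8]; order=5,1,2
step 4: dequeue 4; queue=[6,7,0,8]; order=5,1,2,4
step 5: dequeue 6; queue=[7,0,8,3]; order=5,1,2,4,6
step 6: dequeue 7; queue=[0,8,3]; order=5,1,2,4,6,7
step 7: dequeue 0; queue=[8,3]; order=5,1,2,4,6,7,0
step 8: dequeue 8; queue=[3]; order=5,1,2,4,6,7,0,8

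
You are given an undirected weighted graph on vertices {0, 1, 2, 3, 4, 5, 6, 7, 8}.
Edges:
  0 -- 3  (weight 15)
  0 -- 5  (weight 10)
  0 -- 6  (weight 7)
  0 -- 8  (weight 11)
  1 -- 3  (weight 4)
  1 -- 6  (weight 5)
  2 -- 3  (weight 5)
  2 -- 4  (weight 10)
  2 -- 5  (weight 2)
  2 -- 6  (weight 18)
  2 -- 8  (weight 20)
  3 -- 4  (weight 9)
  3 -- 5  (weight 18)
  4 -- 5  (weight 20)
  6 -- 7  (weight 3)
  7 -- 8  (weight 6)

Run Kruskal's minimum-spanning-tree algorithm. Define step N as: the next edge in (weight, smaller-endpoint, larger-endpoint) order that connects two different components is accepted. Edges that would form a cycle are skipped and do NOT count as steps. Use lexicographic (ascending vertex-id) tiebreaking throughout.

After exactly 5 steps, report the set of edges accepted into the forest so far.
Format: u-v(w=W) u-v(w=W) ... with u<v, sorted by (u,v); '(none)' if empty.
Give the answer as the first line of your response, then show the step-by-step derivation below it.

1-3(w=4) 1-6(w=5) 2-3(w=5) 2-5(w=2) 6-7(w=3)

step 1: add edge 2-5 (w=2); MST = {2-5(w=2)}
step 2: add edge 6-7 (w=3); MST = {2-5(w=2) 6-7(w=3)}
step 3: add edge 1-3 (w=4); MST = {1-3(w=4) 2-5(w=2) 6-7(w=3)}
step 4: add edge 1-6 (w=5); MST = {1-3(w=4) 1-6(w=5) 2-5(w=2) 6-7(w=3)}
step 5: add edge 2-3 (w=5); MST = {1-3(w=4) 1-6(w=5) 2-3(w=5) 2-5(w=2) 6-7(w=3)}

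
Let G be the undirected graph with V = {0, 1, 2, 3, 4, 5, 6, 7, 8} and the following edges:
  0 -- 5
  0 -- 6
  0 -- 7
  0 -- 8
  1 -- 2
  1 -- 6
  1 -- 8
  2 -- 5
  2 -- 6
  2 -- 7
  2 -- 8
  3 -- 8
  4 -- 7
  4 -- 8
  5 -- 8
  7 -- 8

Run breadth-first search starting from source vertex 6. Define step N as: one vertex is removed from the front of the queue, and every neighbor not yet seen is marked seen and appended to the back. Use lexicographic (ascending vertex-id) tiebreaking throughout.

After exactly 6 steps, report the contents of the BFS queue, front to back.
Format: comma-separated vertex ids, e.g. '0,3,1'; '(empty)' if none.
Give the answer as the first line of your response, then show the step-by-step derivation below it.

8,4

step 1: dequeue 6; queue=[0,1,2]; order=6
step 2: dequeue 0; queue=[1,2,5,7,8]; order=6,0
step 3: dequeue 1; queue=[2,5,7,8]; order=6,0,1
step 4: dequeue 2; queue=[5,7,8]; order=6,0,1,2
step 5: dequeue 5; queue=[7,8]; order=6,0,1,2,5
step 6: dequeue 7; queue=[8,4]; order=6,0,1,2,5,7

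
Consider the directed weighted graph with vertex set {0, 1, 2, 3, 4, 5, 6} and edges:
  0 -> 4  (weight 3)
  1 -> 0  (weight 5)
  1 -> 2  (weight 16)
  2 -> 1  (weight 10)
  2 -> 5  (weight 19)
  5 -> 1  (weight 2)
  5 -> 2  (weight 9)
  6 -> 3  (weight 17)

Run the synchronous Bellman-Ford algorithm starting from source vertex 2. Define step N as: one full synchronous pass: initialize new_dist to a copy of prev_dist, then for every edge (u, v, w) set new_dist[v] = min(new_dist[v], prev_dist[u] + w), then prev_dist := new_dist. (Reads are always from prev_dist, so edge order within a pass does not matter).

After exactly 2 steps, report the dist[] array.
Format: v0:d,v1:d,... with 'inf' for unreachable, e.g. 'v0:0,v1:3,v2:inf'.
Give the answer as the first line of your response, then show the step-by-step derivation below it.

v0:15,v1:10,v2:0,v3:inf,v4:inf,v5:19,v6:inf

step 1: dist = v0:inf,v1:10,v2:0,v3:inf,v4:inf,v5:19,v6:inf
step 2: dist = v0:15,v1:10,v2:0,v3:inf,v4:inf,v5:19,v6:inf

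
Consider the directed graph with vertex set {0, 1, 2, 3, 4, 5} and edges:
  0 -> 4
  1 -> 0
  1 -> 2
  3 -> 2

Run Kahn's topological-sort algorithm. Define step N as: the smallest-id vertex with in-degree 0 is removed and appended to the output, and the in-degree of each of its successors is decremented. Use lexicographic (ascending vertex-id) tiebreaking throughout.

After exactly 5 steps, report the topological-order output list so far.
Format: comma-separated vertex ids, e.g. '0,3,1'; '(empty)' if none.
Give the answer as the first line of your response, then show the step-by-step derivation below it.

1,0,3,2,4

step 1: output 1; order=[1]; indeg=(0,0,1,0,1,0)
step 2: output 0; order=[1,0]; indeg=(0,0,1,0,0,0)
step 3: output 3; order=[1,0,3]; indeg=(0,0,0,0,0,0)
step 4: output 2; order=[1,0,3,2]; indeg=(0,0,0,0,0,0)
step 5: output 4; order=[1,0,3,2,4]; indeg=(0,0,0,0,0,0)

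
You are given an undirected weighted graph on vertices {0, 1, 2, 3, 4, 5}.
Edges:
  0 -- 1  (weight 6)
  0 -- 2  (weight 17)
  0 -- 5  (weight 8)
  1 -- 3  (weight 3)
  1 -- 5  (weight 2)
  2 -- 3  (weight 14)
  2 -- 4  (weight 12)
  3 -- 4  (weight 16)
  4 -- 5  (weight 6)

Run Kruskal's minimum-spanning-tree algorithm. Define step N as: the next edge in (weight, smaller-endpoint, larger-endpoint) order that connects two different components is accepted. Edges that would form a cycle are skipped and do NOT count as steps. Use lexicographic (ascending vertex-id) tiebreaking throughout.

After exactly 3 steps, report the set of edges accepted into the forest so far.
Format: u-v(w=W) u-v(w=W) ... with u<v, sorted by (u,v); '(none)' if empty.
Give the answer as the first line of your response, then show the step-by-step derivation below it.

0-1(w=6) 1-3(w=3) 1-5(w=2)

step 1: add edge 1-5 (w=2); MST = {1-5(w=2)}
step 2: add edge 1-3 (w=3); MST = {1-3(w=3) 1-5(w=2)}
step 3: add edge 0-1 (w=6); MST = {0-1(w=6) 1-3(w=3) 1-5(w=2)}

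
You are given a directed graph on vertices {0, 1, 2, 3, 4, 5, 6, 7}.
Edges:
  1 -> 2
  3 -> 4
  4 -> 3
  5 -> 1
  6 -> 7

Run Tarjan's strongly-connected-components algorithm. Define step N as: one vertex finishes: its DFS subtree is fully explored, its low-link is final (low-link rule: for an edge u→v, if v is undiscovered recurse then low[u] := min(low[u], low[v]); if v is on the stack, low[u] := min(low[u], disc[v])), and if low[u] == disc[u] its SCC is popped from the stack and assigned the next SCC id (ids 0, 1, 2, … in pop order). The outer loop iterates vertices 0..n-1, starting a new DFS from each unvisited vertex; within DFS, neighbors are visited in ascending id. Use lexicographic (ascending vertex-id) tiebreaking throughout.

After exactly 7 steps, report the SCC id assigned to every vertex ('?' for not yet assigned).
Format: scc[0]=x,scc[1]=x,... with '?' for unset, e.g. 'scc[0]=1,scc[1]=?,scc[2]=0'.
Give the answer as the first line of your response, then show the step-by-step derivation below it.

scc[0]=0,scc[1]=2,scc[2]=1,scc[3]=3,scc[4]=3,scc[5]=4,scc[6]=?,scc[7]=5

step 1: low=(low[0]=0,low[1]=?,low[2]=?,low[3]=?,low[4]=?,low[5]=?,low[6]=?,low[7]=?); scc=(scc[0]=0,scc[1]=?,scc[2]=?,scc[3]=?,scc[4]=?,scc[5]=?,scc[6]=?,scc[7]=?)
step 2: low=(low[0]=0,low[1]=1,low[2]=2,low[3]=?,low[4]=?,low[5]=?,low[6]=?,low[7]=?); scc=(scc[0]=0,scc[1]=?,scc[2]=1,scc[3]=?,scc[4]=?,scc[5]=?,scc[6]=?,scc[7]=?)
step 3: low=(low[0]=0,low[1]=1,low[2]=2,low[3]=?,low[4]=?,low[5]=?,low[6]=?,low[7]=?); scc=(scc[0]=0,scc[1]=2,scc[2]=1,scc[3]=?,scc[4]=?,scc[5]=?,scc[6]=?,scc[7]=?)
step 4: low=(low[0]=0,low[1]=1,low[2]=2,low[3]=3,low[4]=3,low[5]=?,low[6]=?,low[7]=?); scc=(scc[0]=0,scc[1]=2,scc[2]=1,scc[3]=?,scc[4]=?,scc[5]=?,scc[6]=?,scc[7]=?)
step 5: low=(low[0]=0,low[1]=1,low[2]=2,low[3]=3,low[4]=3,low[5]=?,low[6]=?,low[7]=?); scc=(scc[0]=0,scc[1]=2,scc[2]=1,scc[3]=3,scc[4]=3,scc[5]=?,scc[6]=?,scc[7]=?)
step 6: low=(low[0]=0,low[1]=1,low[2]=2,low[3]=3,low[4]=3,low[5]=5,low[6]=?,low[7]=?); scc=(scc[0]=0,scc[1]=2,scc[2]=1,scc[3]=3,scc[4]=3,scc[5]=4,scc[6]=?,scc[7]=?)
step 7: low=(low[0]=0,low[1]=1,low[2]=2,low[3]=3,low[4]=3,low[5]=5,low[6]=6,low[7]=7); scc=(scc[0]=0,scc[1]=2,scc[2]=1,scc[3]=3,scc[4]=3,scc[5]=4,scc[6]=?,scc[7]=5)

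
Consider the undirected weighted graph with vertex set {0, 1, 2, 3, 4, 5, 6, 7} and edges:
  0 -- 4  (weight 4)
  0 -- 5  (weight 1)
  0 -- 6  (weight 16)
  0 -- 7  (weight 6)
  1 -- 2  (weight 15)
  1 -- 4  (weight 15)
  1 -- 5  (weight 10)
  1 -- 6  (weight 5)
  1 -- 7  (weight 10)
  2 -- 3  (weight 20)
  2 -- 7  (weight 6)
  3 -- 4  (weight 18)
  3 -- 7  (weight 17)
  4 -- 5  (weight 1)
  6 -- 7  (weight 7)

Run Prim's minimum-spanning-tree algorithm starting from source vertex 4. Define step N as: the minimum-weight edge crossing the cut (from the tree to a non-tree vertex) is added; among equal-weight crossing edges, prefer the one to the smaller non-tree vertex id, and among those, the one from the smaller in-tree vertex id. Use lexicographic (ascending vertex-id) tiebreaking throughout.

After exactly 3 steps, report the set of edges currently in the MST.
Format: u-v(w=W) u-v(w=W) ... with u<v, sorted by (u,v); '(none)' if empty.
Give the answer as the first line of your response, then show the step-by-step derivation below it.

0-5(w=1) 0-7(w=6) 4-5(w=1)

step 1: add edge 4-5 (w=1); MST = {4-5(w=1)}
step 2: add edge 0-5 (w=1); MST = {0-5(w=1) 4-5(w=1)}
step 3: add edge 0-7 (w=6); MST = {0-5(w=1) 0-7(w=6) 4-5(w=1)}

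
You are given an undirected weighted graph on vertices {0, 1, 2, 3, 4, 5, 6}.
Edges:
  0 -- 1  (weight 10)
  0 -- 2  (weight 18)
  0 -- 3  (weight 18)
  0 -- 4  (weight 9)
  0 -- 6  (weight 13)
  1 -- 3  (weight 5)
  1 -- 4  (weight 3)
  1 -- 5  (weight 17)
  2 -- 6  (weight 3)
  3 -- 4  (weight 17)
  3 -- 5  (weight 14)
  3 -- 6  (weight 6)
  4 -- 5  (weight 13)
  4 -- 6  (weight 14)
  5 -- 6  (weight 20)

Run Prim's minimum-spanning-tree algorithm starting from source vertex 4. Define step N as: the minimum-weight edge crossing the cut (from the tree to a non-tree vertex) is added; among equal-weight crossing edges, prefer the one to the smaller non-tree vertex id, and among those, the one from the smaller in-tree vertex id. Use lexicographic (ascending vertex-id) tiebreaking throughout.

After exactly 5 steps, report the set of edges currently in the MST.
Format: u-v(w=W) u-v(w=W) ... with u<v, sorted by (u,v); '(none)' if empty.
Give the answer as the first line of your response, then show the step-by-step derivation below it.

0-4(w=9) 1-3(w=5) 1-4(w=3) 2-6(w=3) 3-6(w=6)

step 1: add edge 1-4 (w=3); MST = {1-4(w=3)}
step 2: add edge 1-3 (w=5); MST = {1-3(w=5) 1-4(w=3)}
step 3: add edge 3-6 (w=6); MST = {1-3(w=5) 1-4(w=3) 3-6(w=6)}
step 4: add edge 2-6 (w=3); MST = {1-3(w=5) 1-4(w=3) 2-6(w=3) 3-6(w=6)}
step 5: add edge 0-4 (w=9); MST = {0-4(w=9) 1-3(w=5) 1-4(w=3) 2-6(w=3) 3-6(w=6)}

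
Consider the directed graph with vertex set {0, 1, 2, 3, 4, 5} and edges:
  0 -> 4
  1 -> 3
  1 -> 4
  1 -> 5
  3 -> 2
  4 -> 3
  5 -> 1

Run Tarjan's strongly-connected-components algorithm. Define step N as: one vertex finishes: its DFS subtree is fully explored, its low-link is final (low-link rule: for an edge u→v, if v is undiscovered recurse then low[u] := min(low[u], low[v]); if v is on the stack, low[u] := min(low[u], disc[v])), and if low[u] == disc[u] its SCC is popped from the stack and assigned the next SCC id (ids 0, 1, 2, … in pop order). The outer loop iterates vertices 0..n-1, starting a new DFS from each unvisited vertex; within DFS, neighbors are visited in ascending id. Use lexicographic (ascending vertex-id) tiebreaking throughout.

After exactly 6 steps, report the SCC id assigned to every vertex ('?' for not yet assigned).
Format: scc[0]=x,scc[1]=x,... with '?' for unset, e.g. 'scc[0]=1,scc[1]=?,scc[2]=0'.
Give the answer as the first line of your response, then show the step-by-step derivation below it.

scc[0]=3,scc[1]=4,scc[2]=0,scc[3]=1,scc[4]=2,scc[5]=4

step 1: low=(low[0]=0,low[1]=?,low[2]=3,low[3]=2,low[4]=1,low[5]=?); scc=(scc[0]=?,scc[1]=?,scc[2]=0,scc[3]=?,scc[4]=?,scc[5]=?)
step 2: low=(low[0]=0,low[1]=?,low[2]=3,low[3]=2,low[4]=1,low[5]=?); scc=(scc[0]=?,scc[1]=?,scc[2]=0,scc[3]=1,scc[4]=?,scc[5]=?)
step 3: low=(low[0]=0,low[1]=?,low[2]=3,low[3]=2,low[4]=1,low[5]=?); scc=(scc[0]=?,scc[1]=?,scc[2]=0,scc[3]=1,scc[4]=2,scc[5]=?)
step 4: low=(low[0]=0,low[1]=?,low[2]=3,low[3]=2,low[4]=1,low[5]=?); scc=(scc[0]=3,scc[1]=?,scc[2]=0,scc[3]=1,scc[4]=2,scc[5]=?)
step 5: low=(low[0]=0,low[1]=4,low[2]=3,low[3]=2,low[4]=1,low[5]=4); scc=(scc[0]=3,scc[1]=?,scc[2]=0,scc[3]=1,scc[4]=2,scc[5]=?)
step 6: low=(low[0]=0,low[1]=4,low[2]=3,low[3]=2,low[4]=1,low[5]=4); scc=(scc[0]=3,scc[1]=4,scc[2]=0,scc[3]=1,scc[4]=2,scc[5]=4)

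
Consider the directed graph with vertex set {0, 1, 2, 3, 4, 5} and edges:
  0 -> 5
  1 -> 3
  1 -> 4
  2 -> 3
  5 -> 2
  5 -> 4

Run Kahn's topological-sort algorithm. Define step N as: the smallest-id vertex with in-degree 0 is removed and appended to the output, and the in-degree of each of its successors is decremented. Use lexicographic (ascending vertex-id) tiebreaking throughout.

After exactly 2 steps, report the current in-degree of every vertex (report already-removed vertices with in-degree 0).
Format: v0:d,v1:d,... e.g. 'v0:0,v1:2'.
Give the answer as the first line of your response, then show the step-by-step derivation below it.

v0:0,v1:0,v2:1,v3:1,v4:1,v5:0

step 1: output 0; order=[0]; indeg=(0,0,1,2,2,0)
step 2: output 1; order=[0,1]; indeg=(0,0,1,1,1,0)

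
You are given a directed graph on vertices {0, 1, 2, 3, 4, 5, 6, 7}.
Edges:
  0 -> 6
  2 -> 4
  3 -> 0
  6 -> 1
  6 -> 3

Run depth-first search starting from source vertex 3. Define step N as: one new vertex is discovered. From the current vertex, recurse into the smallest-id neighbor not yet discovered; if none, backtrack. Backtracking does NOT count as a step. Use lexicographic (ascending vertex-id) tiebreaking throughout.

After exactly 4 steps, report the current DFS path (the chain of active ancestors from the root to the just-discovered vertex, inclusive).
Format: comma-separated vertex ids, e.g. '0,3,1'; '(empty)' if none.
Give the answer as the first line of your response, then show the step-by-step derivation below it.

3,0,6,1

step 1: discover 3; path=3; order=3
step 2: discover 0; path=3>0; order=3,0
step 3: discover 6; path=3>0>6; order=3,0,6
step 4: discover 1; path=3>0>6>1; order=3,0,6,1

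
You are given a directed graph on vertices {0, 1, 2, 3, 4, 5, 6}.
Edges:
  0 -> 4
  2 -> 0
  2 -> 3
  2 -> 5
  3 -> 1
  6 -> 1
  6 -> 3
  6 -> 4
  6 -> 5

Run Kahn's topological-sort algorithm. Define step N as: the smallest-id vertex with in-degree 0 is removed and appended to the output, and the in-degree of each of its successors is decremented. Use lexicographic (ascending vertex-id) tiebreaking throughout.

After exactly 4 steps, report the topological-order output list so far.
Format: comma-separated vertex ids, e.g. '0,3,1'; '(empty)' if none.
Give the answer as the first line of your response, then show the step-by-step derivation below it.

2,0,6,3

step 1: output 2; order=[2]; indeg=(0,2,0,1,2,1,0)
step 2: output 0; order=[2,0]; indeg=(0,2,0,1,1,1,0)
step 3: output 6; order=[2,0,6]; indeg=(0,1,0,0,0,0,0)
step 4: output 3; order=[2,0,6,3]; indeg=(0,0,0,0,0,0,0)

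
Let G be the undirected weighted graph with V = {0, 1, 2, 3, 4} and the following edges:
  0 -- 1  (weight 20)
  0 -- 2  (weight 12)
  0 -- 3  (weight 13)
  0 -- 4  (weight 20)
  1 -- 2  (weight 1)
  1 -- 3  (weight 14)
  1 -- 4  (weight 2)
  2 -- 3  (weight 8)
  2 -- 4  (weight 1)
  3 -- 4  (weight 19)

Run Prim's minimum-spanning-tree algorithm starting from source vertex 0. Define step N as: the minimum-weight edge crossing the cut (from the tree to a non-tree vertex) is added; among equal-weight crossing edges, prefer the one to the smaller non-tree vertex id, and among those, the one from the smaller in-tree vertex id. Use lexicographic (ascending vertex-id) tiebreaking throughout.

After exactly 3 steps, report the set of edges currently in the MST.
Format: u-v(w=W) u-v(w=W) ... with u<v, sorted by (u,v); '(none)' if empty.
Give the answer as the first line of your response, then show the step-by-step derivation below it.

0-2(w=12) 1-2(w=1) 2-4(w=1)

step 1: add edge 0-2 (w=12); MST = {0-2(w=12)}
step 2: add edge 1-2 (w=1); MST = {0-2(w=12) 1-2(w=1)}
step 3: add edge 2-4 (w=1); MST = {0-2(w=12) 1-2(w=1) 2-4(w=1)}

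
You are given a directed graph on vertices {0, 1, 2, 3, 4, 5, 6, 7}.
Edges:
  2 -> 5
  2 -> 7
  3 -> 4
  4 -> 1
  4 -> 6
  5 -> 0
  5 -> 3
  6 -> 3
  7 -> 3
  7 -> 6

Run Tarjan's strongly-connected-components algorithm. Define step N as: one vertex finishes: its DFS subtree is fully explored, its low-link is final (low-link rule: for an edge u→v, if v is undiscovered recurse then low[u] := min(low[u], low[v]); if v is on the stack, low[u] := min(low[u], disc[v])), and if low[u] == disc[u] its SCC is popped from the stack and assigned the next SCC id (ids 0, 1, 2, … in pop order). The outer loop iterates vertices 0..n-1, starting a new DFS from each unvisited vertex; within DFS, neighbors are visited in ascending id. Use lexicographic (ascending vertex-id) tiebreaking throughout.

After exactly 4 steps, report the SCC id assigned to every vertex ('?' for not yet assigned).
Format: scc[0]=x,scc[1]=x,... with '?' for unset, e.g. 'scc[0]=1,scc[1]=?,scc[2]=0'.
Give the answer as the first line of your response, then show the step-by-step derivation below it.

scc[0]=0,scc[1]=1,scc[2]=?,scc[3]=?,scc[4]=?,scc[5]=?,scc[6]=?,scc[7]=?

step 1: low=(low[0]=0,low[1]=?,low[2]=?,low[3]=?,low[4]=?,low[5]=?,low[6]=?,low[7]=?); scc=(scc[0]=0,scc[1]=?,scc[2]=?,scc[3]=?,scc[4]=?,scc[5]=?,scc[6]=?,scc[7]=?)
step 2: low=(low[0]=0,low[1]=1,low[2]=?,low[3]=?,low[4]=?,low[5]=?,low[6]=?,low[7]=?); scc=(scc[0]=0,scc[1]=1,scc[2]=?,scc[3]=?,scc[4]=?,scc[5]=?,scc[6]=?,scc[7]=?)
step 3: low=(low[0]=0,low[1]=1,low[2]=2,low[3]=4,low[4]=5,low[5]=3,low[6]=4,low[7]=?); scc=(scc[0]=0,scc[1]=1,scc[2]=?,scc[3]=?,scc[4]=?,scc[5]=?,scc[6]=?,scc[7]=?)
step 4: low=(low[0]=0,low[1]=1,low[2]=2,low[3]=4,low[4]=4,low[5]=3,low[6]=4,low[7]=?); scc=(scc[0]=0,scc[1]=1,scc[2]=?,scc[3]=?,scc[4]=?,scc[5]=?,scc[6]=?,scc[7]=?)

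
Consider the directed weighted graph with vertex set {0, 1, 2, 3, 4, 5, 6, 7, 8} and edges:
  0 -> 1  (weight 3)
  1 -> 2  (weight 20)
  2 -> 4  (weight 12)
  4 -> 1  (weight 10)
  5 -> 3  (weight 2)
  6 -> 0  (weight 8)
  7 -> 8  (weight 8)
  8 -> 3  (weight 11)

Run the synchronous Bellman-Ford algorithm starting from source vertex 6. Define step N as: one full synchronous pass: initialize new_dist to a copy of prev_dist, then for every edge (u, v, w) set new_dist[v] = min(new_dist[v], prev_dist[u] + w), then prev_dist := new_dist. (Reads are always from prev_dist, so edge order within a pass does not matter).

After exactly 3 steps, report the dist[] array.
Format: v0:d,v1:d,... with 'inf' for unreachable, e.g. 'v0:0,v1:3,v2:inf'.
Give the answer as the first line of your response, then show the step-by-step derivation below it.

v0:8,v1:11,v2:31,v3:inf,v4:inf,v5:inf,v6:0,v7:inf,v8:inf

step 1: dist = v0:8,v1:inf,v2:inf,v3:inf,v4:inf,v5:inf,v6:0,v7:inf,v8:inf
step 2: dist = v0:8,v1:11,v2:inf,v3:inf,v4:inf,v5:inf,v6:0,v7:inf,v8:inf
step 3: dist = v0:8,v1:11,v2:31,v3:inf,v4:inf,v5:inf,v6:0,v7:inf,v8:inf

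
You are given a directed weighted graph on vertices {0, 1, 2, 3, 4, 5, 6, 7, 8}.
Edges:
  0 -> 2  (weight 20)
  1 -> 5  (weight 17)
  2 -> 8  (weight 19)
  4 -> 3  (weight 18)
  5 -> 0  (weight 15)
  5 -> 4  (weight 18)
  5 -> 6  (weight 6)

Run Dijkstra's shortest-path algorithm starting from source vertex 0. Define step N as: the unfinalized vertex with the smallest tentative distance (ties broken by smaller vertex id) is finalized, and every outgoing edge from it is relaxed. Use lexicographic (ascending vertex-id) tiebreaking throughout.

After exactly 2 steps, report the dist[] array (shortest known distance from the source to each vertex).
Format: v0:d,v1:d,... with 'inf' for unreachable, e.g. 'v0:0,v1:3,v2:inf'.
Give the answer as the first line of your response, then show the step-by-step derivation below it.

v0:0,v1:inf,v2:20,v3:inf,v4:inf,v5:inf,v6:inf,v7:inf,v8:39

step 1: dist = v0:0,v1:inf,v2:20,v3:inf,v4:inf,v5:inf,v6:inf,v7:inf,v8:inf
step 2: dist = v0:0,v1:inf,v2:20,v3:inf,v4:inf,v5:inf,v6:inf,v7:inf,v8:39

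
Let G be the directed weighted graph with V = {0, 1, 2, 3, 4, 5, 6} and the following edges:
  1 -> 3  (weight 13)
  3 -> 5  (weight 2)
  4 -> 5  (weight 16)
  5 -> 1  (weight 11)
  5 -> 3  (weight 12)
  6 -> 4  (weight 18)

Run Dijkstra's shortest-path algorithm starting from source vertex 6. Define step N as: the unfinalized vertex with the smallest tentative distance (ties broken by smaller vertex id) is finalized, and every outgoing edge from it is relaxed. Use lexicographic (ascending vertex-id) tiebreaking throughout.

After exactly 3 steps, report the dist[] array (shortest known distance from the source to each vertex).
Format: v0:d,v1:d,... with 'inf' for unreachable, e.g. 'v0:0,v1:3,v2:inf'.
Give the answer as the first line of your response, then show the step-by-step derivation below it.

v0:inf,v1:45,v2:inf,v3:46,v4:18,v5:34,v6:0

step 1: dist = v0:inf,v1:inf,v2:inf,v3:inf,v4:18,v5:inf,v6:0
step 2: dist = v0:inf,v1:inf,v2:inf,v3:inf,v4:18,v5:34,v6:0
step 3: dist = v0:inf,v1:45,v2:inf,v3:46,v4:18,v5:34,v6:0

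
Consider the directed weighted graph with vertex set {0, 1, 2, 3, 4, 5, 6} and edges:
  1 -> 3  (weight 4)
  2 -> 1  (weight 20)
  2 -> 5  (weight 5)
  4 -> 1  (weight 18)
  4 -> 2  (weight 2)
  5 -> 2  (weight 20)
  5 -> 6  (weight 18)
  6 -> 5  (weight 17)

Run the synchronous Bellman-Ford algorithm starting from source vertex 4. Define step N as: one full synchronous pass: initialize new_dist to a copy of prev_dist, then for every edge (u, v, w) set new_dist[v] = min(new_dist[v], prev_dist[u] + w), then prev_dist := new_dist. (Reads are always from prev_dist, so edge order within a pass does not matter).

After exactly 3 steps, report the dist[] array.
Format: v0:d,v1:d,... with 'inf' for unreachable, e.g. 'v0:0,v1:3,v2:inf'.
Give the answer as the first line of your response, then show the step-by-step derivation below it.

v0:inf,v1:18,v2:2,v3:22,v4:0,v5:7,v6:25

step 1: dist = v0:inf,v1:18,v2:2,v3:inf,v4:0,v5:inf,v6:inf
step 2: dist = v0:inf,v1:18,v2:2,v3:22,v4:0,v5:7,v6:inf
step 3: dist = v0:inf,v1:18,v2:2,v3:22,v4:0,v5:7,v6:25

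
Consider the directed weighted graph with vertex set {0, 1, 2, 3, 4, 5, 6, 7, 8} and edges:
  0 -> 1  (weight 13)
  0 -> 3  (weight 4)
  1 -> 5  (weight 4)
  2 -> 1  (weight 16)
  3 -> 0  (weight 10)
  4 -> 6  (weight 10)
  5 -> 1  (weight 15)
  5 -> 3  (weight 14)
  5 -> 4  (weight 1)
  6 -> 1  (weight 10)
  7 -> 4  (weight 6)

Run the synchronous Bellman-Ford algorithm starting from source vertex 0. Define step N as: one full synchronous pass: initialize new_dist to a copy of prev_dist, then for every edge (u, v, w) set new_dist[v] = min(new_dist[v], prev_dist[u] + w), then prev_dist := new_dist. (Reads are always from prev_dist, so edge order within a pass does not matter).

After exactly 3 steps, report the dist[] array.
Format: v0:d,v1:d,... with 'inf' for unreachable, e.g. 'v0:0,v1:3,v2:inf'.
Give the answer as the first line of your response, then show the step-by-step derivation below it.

v0:0,v1:13,v2:inf,v3:4,v4:18,v5:17,v6:inf,v7:inf,v8:inf

step 1: dist = v0:0,v1:13,v2:inf,v3:4,v4:inf,v5:inf,v6:inf,v7:inf,v8:inf
step 2: dist = v0:0,v1:13,v2:inf,v3:4,v4:inf,v5:17,v6:inf,v7:inf,v8:inf
step 3: dist = v0:0,v1:13,v2:inf,v3:4,v4:18,v5:17,v6:inf,v7:inf,v8:inf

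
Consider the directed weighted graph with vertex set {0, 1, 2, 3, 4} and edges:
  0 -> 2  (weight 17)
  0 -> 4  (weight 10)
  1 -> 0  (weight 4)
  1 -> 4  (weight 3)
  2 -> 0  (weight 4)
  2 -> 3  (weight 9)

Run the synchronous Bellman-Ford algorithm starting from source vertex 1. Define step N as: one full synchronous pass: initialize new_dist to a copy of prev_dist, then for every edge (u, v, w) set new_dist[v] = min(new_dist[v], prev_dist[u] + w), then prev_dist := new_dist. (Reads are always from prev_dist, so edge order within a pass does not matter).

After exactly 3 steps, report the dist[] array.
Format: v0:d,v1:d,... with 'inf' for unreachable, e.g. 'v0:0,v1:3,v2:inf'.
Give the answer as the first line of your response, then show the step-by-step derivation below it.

v0:4,v1:0,v2:21,v3:30,v4:3

step 1: dist = v0:4,v1:0,v2:inf,v3:inf,v4:3
step 2: dist = v0:4,v1:0,v2:21,v3:inf,v4:3
step 3: dist = v0:4,v1:0,v2:21,v3:30,v4:3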